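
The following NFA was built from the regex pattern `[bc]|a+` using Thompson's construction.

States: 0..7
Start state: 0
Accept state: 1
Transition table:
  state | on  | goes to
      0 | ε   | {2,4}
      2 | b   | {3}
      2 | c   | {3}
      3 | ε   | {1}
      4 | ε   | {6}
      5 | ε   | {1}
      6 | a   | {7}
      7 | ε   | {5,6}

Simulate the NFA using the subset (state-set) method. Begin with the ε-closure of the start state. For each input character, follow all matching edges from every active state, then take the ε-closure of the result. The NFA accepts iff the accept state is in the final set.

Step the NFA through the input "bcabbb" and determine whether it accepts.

Answer: REJECT

Steps:
start: ε-closure({0}) = {0,2,4,6}
'b' @ 1: {1,3}  [accepting]
'c' @ 2: {}  — dead — no transitions
rest 'abbb' ignored (set empty)
end set {} — state 1 not in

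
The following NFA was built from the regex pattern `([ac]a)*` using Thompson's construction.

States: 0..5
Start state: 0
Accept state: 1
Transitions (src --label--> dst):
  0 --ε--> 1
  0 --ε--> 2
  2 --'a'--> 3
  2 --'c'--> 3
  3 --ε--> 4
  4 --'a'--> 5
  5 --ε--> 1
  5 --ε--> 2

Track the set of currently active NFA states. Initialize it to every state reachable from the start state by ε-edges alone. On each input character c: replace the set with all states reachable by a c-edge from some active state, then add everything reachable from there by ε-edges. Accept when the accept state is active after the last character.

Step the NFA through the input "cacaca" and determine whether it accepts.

initial (ε-close {0}): {0,1,2}
'c' @ 1: {3,4}
'a' @ 2: {1,2,5}  [accepting]
'c' @ 3: {3,4}
'a' @ 4: {1,2,5}  [accepting]
'c' @ 5: {3,4}
'a' @ 6: {1,2,5}  [accepting]
end set {1,2,5} — state 1 in

Answer: ACCEPT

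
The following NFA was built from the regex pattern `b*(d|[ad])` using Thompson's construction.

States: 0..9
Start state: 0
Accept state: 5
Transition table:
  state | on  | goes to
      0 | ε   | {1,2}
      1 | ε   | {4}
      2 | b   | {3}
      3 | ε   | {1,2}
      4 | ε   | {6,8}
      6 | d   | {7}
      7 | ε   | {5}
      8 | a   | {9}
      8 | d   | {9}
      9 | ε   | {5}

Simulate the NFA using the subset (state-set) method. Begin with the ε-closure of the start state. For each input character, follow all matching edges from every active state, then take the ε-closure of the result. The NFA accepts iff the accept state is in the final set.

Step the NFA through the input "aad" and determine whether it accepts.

initial (ε-close {0}): {0,1,2,4,6,8}
'a' @ 1: {5,9}  [accepting]
'a' @ 2: {}  — state set empty
rest 'd' ignored (set empty)
end set {} — state 5 not in

Answer: REJECT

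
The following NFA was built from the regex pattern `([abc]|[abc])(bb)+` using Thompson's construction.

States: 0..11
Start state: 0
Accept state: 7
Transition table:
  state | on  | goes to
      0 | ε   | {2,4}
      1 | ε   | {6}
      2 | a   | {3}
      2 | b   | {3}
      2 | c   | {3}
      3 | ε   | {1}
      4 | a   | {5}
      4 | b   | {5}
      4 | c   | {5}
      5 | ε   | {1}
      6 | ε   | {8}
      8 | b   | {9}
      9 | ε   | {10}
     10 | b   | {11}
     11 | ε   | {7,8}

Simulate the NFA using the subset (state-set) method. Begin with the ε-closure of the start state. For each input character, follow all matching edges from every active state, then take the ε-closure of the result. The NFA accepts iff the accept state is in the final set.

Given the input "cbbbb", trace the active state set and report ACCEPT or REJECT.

initial (ε-close {0}): {0,2,4}
'c' @ 1: {1,3,5,6,8}
'b' @ 2: {9,10}
'b' @ 3: {7,8,11}  ✓accept
'b' @ 4: {9,10}
'b' @ 5: {7,8,11}  ✓accept
final: {7,8,11}; accept 7 in set

Answer: ACCEPT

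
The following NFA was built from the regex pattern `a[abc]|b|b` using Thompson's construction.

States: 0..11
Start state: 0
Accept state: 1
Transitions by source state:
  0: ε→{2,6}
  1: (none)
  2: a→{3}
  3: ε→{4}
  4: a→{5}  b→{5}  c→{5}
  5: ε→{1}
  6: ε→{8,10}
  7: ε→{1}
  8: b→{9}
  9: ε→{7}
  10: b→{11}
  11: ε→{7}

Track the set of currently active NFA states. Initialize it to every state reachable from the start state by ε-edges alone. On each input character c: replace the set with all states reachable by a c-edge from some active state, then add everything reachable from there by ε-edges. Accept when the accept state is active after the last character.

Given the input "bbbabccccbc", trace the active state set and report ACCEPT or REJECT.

Answer: REJECT

Trace:
S₀ = ε-closure({0}) = {0,2,6,8,10}
'b' @ 1: {1,7,9,11}  (accept∈set)
'b' @ 2: {}  — dead — no transitions
rest 'babccccbc' ignored (set empty)
after full input: {}  (accept=1 not in)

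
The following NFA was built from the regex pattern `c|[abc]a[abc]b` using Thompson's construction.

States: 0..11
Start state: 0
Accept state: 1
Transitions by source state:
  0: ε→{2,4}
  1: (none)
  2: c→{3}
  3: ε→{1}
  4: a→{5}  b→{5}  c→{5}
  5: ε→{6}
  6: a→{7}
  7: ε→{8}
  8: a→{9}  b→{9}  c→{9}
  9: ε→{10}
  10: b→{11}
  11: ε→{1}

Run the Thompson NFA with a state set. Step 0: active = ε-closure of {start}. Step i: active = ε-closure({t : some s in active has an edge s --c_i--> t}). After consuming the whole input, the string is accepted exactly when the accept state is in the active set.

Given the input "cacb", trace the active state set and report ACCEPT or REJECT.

S₀ = ε-closure({0}) = {0,2,4}
'c' @ 1: {1,3,5,6}  (accept∈set)
'a' @ 2: {7,8}
'c' @ 3: {9,10}
'b' @ 4: {1,11}  (accept∈set)
final: {1,11}; accept 1 in set

Answer: ACCEPT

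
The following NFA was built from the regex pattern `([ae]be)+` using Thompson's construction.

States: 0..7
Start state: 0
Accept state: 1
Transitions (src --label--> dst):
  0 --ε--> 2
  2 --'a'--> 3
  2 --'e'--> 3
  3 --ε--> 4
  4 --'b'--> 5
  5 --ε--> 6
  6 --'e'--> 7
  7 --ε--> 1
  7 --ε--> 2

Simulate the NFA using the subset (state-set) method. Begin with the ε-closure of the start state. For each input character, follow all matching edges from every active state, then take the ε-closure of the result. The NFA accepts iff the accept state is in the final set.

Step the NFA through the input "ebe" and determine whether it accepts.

S₀ = ε-closure({0}) = {0,2}
'e' @ 1: {3,4}
'b' @ 2: {5,6}
'e' @ 3: {1,2,7}  [accepting]
end set {1,2,7} — state 1 in

Answer: ACCEPT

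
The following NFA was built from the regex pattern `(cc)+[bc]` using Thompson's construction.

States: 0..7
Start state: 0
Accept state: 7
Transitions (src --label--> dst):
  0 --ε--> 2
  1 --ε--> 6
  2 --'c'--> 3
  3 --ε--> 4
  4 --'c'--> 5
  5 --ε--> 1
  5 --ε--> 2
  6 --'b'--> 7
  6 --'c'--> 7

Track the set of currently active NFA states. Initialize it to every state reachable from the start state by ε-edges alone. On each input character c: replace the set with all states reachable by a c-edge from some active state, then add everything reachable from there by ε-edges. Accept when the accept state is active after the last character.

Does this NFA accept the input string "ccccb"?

Answer: ACCEPT

Derivation:
S₀ = ε-closure({0}) = {0,2}
'c' @ 1: {3,4}
'c' @ 2: {1,2,5,6}
'c' @ 3: {3,4,7}  (accept∈set)
'c' @ 4: {1,2,5,6}
'b' @ 5: {7}  (accept∈set)
after full input: {7}  (accept=7 in)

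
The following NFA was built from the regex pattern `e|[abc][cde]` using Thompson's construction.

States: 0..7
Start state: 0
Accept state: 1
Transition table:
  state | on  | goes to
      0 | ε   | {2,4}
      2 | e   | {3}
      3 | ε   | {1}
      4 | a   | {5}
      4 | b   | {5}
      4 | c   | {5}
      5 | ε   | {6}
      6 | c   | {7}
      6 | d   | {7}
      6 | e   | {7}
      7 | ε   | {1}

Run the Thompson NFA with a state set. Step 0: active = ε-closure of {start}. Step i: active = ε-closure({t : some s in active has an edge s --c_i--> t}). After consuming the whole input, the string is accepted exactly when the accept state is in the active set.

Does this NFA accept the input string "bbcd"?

Answer: REJECT

Steps:
initial (ε-close {0}): {0,2,4}
'b' @ 1: {5,6}
'b' @ 2: {}  — state set empty
rest 'cd' ignored (set empty)
end set {} — state 1 not in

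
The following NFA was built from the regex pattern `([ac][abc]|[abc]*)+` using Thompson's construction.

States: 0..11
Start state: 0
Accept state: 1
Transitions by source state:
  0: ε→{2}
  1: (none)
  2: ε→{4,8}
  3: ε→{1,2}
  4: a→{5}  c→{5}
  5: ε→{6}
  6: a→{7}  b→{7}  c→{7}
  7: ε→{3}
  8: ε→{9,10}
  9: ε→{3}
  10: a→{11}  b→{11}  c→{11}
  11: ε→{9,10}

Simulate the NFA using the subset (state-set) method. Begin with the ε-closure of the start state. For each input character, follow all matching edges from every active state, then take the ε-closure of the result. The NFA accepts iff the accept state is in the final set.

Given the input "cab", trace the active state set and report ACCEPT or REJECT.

Answer: ACCEPT

Derivation:
start: ε-closure({0}) = {0,1,2,3,4,8,9,10}
'c' @ 1: {1,2,3,4,5,6,8,9,10,11}  [accepting]
'a' @ 2: {1,2,3,4,5,6,7,8,9,10,11}  [accepting]
'b' @ 3: {1,2,3,4,7,8,9,10,11}  [accepting]
final: {1,2,3,4,7,8,9,10,11}; accept 1 in set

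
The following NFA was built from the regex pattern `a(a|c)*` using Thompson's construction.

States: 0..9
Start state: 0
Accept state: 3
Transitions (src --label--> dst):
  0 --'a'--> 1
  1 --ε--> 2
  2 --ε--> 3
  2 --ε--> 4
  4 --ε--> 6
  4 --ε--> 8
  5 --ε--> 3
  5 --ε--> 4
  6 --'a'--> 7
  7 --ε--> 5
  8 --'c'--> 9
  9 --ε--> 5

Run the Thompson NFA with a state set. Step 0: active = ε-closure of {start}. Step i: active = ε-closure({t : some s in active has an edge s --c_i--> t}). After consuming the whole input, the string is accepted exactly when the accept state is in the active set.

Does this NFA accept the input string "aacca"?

start: ε-closure({0}) = {0}
'a' @ 1: {1,2,3,4,6,8}  (accept∈set)
'a' @ 2: {3,4,5,6,7,8}  (accept∈set)
'c' @ 3: {3,4,5,6,8,9}  (accept∈set)
'c' @ 4: {3,4,5,6,8,9}  (accept∈set)
'a' @ 5: {3,4,5,6,7,8}  (accept∈set)
final: {3,4,5,6,7,8}; accept 3 in set

Answer: ACCEPT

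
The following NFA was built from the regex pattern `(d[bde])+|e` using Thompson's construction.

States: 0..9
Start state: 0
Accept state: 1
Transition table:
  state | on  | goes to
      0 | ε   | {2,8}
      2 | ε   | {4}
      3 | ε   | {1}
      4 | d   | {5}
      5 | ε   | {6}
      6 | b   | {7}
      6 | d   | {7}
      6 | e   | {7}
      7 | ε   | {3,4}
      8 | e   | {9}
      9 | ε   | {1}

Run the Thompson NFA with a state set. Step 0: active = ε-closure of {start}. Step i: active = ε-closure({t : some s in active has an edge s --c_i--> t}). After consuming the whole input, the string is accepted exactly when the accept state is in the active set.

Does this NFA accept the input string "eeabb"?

Answer: REJECT

Derivation:
start: ε-closure({0}) = {0,2,4,8}
'e' @ 1: {1,9}  [accepting]
'e' @ 2: {}  — no active states
rest 'abb' ignored (set empty)
after full input: {}  (accept=1 not in)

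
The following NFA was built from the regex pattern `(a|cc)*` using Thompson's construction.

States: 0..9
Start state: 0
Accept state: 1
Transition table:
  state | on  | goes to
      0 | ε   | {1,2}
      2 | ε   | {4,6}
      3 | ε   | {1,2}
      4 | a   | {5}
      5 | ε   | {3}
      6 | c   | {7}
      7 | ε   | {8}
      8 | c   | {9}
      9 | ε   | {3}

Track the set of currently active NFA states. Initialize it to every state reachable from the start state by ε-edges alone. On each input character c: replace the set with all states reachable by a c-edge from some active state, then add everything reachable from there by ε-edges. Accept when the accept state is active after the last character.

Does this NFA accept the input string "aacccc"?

Answer: ACCEPT

Steps:
start: ε-closure({0}) = {0,1,2,4,6}
'a' @ 1: {1,2,3,4,5,6}  [accepting]
'a' @ 2: {1,2,3,4,5,6}  [accepting]
'c' @ 3: {7,8}
'c' @ 4: {1,2,3,4,6,9}  [accepting]
'c' @ 5: {7,8}
'c' @ 6: {1,2,3,4,6,9}  [accepting]
after full input: {1,2,3,4,6,9}  (accept=1 in)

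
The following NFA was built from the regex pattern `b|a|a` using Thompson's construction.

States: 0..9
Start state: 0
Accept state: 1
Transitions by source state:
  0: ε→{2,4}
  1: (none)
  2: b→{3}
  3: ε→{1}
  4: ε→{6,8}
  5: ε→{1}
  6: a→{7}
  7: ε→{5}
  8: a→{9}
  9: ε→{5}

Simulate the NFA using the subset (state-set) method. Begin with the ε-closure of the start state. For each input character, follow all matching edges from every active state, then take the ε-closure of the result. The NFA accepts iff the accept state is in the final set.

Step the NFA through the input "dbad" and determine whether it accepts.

Answer: REJECT

Trace:
start: ε-closure({0}) = {0,2,4,6,8}
'd' @ 1: {}  — state set empty
rest 'bad' ignored (set empty)
end set {} — state 1 not in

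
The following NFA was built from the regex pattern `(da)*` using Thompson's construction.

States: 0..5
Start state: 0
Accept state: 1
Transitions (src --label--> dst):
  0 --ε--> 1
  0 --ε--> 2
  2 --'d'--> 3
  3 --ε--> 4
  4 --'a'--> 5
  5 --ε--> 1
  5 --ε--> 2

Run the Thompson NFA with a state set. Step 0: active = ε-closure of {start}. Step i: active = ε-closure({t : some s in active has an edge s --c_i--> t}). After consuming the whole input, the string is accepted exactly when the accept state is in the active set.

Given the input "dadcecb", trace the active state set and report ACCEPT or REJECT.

S₀ = ε-closure({0}) = {0,1,2}
'd' @ 1: {3,4}
'a' @ 2: {1,2,5}  (accept∈set)
'd' @ 3: {3,4}
'c' @ 4: {}  — no active states
rest 'ecb' ignored (set empty)
end set {} — state 1 not in

Answer: REJECT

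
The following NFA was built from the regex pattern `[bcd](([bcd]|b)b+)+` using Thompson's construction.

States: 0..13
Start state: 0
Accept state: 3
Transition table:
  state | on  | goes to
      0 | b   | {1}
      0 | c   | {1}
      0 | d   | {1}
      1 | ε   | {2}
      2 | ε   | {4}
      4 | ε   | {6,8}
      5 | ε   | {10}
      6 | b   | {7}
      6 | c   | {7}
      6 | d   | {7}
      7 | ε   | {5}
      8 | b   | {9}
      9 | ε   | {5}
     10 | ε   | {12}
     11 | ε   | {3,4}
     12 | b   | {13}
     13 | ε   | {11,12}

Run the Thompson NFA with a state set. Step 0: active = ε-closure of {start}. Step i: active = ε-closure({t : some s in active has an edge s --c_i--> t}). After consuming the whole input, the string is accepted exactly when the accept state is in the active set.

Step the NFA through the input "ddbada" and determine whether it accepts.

S₀ = ε-closure({0}) = {0}
'd' @ 1: {1,2,4,6,8}
'd' @ 2: {5,7,10,12}
'b' @ 3: {3,4,6,8,11,12,13}  ✓accept
'a' @ 4: {}  — no active states
rest 'da' ignored (set empty)
final: {}; accept 3 not in set

Answer: REJECT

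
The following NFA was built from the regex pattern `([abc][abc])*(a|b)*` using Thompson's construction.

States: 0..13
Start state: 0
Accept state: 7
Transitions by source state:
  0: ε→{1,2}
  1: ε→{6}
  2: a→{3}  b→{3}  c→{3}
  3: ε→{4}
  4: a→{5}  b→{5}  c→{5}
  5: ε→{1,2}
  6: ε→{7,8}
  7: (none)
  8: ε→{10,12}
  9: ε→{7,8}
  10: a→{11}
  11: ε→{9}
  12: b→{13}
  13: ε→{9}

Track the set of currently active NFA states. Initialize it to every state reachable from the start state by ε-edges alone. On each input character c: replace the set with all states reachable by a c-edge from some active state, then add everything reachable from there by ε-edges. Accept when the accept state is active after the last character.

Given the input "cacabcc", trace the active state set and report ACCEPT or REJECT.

Answer: REJECT

Trace:
S₀ = ε-closure({0}) = {0,1,2,6,7,8,10,12}
'c' @ 1: {3,4}
'a' @ 2: {1,2,5,6,7,8,10,12}  [accepting]
'c' @ 3: {3,4}
'a' @ 4: {1,2,5,6,7,8,10,12}  [accepting]
'b' @ 5: {3,4,7,8,9,10,12,13}  [accepting]
'c' @ 6: {1,2,5,6,7,8,10,12}  [accepting]
'c' @ 7: {3,4}
final: {3,4}; accept 7 not in set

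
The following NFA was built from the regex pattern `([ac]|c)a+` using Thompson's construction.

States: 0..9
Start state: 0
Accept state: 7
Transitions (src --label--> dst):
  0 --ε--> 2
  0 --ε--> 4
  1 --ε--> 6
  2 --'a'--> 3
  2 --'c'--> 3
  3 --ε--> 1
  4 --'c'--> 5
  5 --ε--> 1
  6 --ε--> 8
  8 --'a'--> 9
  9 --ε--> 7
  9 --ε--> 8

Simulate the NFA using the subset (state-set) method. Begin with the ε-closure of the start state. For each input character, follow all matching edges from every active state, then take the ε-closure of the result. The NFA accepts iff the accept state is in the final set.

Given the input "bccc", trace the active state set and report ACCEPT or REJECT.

Answer: REJECT

Trace:
S₀ = ε-closure({0}) = {0,2,4}
'b' @ 1: {}  — dead — no transitions
rest 'ccc' ignored (set empty)
after full input: {}  (accept=7 not in)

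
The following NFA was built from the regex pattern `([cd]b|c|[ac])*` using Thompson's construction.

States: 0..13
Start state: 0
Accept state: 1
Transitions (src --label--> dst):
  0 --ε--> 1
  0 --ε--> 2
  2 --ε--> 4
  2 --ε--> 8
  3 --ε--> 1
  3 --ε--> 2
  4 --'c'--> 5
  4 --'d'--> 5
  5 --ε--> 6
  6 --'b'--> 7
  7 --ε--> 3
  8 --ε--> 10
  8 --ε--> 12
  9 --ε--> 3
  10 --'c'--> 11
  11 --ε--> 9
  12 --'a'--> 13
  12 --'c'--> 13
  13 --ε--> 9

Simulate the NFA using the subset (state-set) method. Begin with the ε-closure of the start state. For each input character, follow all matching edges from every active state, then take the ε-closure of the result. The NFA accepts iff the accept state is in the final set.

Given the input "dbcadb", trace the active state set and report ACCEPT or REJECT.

Answer: ACCEPT

Derivation:
initial (ε-close {0}): {0,1,2,4,8,10,12}
'd' @ 1: {5,6}
'b' @ 2: {1,2,3,4,7,8,10,12}  ✓accept
'c' @ 3: {1,2,3,4,5,6,8,9,10,11,12,13}  ✓accept
'a' @ 4: {1,2,3,4,8,9,10,12,13}  ✓accept
'd' @ 5: {5,6}
'b' @ 6: {1,2,3,4,7,8,10,12}  ✓accept
after full input: {1,2,3,4,7,8,10,12}  (accept=1 in)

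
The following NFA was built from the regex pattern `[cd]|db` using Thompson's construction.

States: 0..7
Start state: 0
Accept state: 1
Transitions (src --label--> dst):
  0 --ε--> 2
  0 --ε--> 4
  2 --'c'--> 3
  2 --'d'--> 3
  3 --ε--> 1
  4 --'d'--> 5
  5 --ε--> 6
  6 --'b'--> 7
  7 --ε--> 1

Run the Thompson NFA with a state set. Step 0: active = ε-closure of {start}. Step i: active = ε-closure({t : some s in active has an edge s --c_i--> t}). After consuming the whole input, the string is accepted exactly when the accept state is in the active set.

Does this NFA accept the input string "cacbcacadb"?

Answer: REJECT

Derivation:
start: ε-closure({0}) = {0,2,4}
'c' @ 1: {1,3}  [accepting]
'a' @ 2: {}  — no active states
rest 'cbcacadb' ignored (set empty)
after full input: {}  (accept=1 not in)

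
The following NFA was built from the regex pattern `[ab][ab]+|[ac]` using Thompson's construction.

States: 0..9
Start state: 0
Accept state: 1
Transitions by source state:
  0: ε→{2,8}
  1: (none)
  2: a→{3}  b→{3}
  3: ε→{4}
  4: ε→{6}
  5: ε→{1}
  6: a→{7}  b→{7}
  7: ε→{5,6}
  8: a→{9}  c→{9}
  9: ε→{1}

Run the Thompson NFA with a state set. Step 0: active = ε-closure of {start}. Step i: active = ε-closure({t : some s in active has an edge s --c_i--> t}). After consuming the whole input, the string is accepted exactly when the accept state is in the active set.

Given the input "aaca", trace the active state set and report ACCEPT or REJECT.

initial (ε-close {0}): {0,2,8}
'a' @ 1: {1,3,4,6,9}  ✓accept
'a' @ 2: {1,5,6,7}  ✓accept
'c' @ 3: {}  — dead — no transitions
rest 'a' ignored (set empty)
end set {} — state 1 not in

Answer: REJECT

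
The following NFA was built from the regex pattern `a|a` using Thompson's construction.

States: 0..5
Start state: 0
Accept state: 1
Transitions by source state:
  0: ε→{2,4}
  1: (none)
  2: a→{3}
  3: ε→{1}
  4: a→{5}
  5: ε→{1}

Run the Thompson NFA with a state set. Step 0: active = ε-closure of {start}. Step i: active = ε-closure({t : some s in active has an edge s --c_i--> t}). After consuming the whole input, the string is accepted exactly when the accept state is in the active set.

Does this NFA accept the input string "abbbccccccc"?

Answer: REJECT

Steps:
initial (ε-close {0}): {0,2,4}
'a' @ 1: {1,3,5}  ✓accept
'b' @ 2: {}  — state set empty
rest 'bbccccccc' ignored (set empty)
after full input: {}  (accept=1 not in)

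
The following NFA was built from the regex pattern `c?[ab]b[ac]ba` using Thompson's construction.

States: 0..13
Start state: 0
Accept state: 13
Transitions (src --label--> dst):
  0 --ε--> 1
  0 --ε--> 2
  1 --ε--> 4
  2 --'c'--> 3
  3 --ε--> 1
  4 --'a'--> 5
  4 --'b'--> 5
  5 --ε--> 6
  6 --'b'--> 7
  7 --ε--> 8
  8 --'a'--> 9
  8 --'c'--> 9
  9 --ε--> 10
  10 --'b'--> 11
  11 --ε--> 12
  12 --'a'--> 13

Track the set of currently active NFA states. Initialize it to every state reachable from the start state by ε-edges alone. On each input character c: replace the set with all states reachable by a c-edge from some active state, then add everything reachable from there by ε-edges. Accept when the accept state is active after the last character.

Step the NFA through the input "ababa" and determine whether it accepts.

initial (ε-close {0}): {0,1,2,4}
'a' @ 1: {5,6}
'b' @ 2: {7,8}
'a' @ 3: {9,10}
'b' @ 4: {11,12}
'a' @ 5: {13}  ✓accept
after full input: {13}  (accept=13 in)

Answer: ACCEPT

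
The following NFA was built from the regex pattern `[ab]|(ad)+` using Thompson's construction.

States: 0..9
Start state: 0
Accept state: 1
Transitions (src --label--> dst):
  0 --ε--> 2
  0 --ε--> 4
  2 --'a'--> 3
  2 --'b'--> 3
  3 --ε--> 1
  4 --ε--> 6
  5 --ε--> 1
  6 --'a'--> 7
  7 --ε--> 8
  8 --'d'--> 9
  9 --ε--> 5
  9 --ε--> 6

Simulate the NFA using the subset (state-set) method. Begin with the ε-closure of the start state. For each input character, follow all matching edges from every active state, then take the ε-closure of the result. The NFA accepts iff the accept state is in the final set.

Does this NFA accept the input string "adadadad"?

start: ε-closure({0}) = {0,2,4,6}
'a' @ 1: {1,3,7,8}  ✓accept
'd' @ 2: {1,5,6,9}  ✓accept
'a' @ 3: {7,8}
'd' @ 4: {1,5,6,9}  ✓accept
'a' @ 5: {7,8}
'd' @ 6: {1,5,6,9}  ✓accept
'a' @ 7: {7,8}
'd' @ 8: {1,5,6,9}  ✓accept
final: {1,5,6,9}; accept 1 in set

Answer: ACCEPT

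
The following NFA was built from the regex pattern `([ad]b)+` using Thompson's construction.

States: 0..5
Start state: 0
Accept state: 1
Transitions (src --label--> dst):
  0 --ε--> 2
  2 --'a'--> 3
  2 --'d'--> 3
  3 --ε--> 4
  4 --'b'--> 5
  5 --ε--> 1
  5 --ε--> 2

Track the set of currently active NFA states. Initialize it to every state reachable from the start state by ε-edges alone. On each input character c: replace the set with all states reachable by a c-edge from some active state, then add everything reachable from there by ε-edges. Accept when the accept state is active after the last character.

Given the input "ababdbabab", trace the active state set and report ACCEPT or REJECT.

Answer: ACCEPT

Trace:
S₀ = ε-closure({0}) = {0,2}
'a' @ 1: {3,4}
'b' @ 2: {1,2,5}  (accept∈set)
'a' @ 3: {3,4}
'b' @ 4: {1,2,5}  (accept∈set)
'd' @ 5: {3,4}
'b' @ 6: {1,2,5}  (accept∈set)
'a' @ 7: {3,4}
'b' @ 8: {1,2,5}  (accept∈set)
'a' @ 9: {3,4}
'b' @ 10: {1,2,5}  (accept∈set)
final: {1,2,5}; accept 1 in set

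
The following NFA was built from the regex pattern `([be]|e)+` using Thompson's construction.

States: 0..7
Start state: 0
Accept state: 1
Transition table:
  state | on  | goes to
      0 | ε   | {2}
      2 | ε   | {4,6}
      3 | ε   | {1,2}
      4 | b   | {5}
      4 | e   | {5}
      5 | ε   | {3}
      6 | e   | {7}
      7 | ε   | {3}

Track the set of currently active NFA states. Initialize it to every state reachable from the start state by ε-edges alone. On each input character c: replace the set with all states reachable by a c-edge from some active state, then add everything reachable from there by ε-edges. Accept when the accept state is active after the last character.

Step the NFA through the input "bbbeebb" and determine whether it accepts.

S₀ = ε-closure({0}) = {0,2,4,6}
'b' @ 1: {1,2,3,4,5,6}  [accepting]
'b' @ 2: {1,2,3,4,5,6}  [accepting]
'b' @ 3: {1,2,3,4,5,6}  [accepting]
'e' @ 4: {1,2,3,4,5,6,7}  [accepting]
'e' @ 5: {1,2,3,4,5,6,7}  [accepting]
'b' @ 6: {1,2,3,4,5,6}  [accepting]
'b' @ 7: {1,2,3,4,5,6}  [accepting]
final: {1,2,3,4,5,6}; accept 1 in set

Answer: ACCEPT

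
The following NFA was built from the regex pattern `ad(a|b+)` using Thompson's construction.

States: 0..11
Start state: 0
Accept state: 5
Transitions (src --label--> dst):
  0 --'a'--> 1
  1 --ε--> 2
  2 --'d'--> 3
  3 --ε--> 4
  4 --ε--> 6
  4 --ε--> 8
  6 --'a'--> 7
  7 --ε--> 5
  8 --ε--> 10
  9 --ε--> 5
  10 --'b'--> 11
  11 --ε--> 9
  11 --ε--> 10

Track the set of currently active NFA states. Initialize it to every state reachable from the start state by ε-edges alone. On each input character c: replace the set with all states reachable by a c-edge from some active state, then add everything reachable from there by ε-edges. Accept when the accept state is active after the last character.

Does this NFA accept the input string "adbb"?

S₀ = ε-closure({0}) = {0}
'a' @ 1: {1,2}
'd' @ 2: {3,4,6,8,10}
'b' @ 3: {5,9,10,11}  ✓accept
'b' @ 4: {5,9,10,11}  ✓accept
after full input: {5,9,10,11}  (accept=5 in)

Answer: ACCEPT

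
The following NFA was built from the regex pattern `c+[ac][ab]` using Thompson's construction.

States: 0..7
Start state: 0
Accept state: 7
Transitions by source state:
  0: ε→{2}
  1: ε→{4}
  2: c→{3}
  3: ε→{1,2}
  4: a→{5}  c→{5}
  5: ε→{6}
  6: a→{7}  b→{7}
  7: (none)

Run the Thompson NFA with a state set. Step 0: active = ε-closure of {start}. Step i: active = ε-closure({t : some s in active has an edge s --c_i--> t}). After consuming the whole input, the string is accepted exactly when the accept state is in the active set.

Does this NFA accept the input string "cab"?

Answer: ACCEPT

Trace:
S₀ = ε-closure({0}) = {0,2}
'c' @ 1: {1,2,3,4}
'a' @ 2: {5,6}
'b' @ 3: {7}  [accepting]
final: {7}; accept 7 in set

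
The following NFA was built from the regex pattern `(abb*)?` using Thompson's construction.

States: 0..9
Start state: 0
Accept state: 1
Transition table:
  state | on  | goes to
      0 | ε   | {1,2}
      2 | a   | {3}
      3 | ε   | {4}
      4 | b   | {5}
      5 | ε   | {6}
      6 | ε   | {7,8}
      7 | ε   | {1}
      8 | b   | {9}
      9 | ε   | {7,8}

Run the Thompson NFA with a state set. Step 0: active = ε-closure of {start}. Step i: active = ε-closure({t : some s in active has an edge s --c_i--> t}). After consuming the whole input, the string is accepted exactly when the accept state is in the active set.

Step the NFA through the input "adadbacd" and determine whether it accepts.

start: ε-closure({0}) = {0,1,2}
'a' @ 1: {3,4}
'd' @ 2: {}  — no active states
rest 'adbacd' ignored (set empty)
end set {} — state 1 not in

Answer: REJECT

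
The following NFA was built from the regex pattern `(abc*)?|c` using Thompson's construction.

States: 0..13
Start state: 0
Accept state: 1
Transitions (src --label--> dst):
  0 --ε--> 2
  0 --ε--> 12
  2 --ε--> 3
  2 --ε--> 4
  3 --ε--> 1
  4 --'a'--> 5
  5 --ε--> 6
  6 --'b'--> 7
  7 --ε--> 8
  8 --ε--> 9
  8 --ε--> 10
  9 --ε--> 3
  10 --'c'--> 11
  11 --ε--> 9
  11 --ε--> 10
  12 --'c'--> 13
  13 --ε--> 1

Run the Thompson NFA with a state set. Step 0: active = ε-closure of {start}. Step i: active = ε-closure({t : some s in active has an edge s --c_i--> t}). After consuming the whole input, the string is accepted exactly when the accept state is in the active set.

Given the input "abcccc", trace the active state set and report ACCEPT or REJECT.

S₀ = ε-closure({0}) = {0,1,2,3,4,12}
'a' @ 1: {5,6}
'b' @ 2: {1,3,7,8,9,10}  (accept∈set)
'c' @ 3: {1,3,9,10,11}  (accept∈set)
'c' @ 4: {1,3,9,10,11}  (accept∈set)
'c' @ 5: {1,3,9,10,11}  (accept∈set)
'c' @ 6: {1,3,9,10,11}  (accept∈set)
end set {1,3,9,10,11} — state 1 in

Answer: ACCEPT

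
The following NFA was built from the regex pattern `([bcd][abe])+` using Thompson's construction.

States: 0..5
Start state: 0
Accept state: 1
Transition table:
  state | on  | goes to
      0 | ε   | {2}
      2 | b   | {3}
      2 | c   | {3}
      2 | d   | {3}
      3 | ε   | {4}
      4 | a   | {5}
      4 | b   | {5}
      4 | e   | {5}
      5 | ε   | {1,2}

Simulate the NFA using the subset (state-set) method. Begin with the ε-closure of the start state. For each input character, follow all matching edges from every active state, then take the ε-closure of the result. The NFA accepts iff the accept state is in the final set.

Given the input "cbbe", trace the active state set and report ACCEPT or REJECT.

S₀ = ε-closure({0}) = {0,2}
'c' @ 1: {3,4}
'b' @ 2: {1,2,5}  [accepting]
'b' @ 3: {3,4}
'e' @ 4: {1,2,5}  [accepting]
end set {1,2,5} — state 1 in

Answer: ACCEPT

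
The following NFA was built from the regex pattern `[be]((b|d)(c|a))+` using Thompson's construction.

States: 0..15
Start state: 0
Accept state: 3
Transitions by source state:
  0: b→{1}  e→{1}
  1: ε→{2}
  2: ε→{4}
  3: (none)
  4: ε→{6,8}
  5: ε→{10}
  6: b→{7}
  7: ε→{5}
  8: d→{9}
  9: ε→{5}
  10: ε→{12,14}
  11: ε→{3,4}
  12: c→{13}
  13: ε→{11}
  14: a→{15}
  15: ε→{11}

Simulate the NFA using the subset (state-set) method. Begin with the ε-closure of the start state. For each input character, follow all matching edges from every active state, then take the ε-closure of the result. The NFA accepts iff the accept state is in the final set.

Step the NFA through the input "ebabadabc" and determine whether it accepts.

S₀ = ε-closure({0}) = {0}
'e' @ 1: {1,2,4,6,8}
'b' @ 2: {5,7,10,12,14}
'a' @ 3: {3,4,6,8,11,15}  (accept∈set)
'b' @ 4: {5,7,10,12,14}
'a' @ 5: {3,4,6,8,11,15}  (accept∈set)
'd' @ 6: {5,9,10,12,14}
'a' @ 7: {3,4,6,8,11,15}  (accept∈set)
'b' @ 8: {5,7,10,12,14}
'c' @ 9: {3,4,6,8,11,13}  (accept∈set)
end set {3,4,6,8,11,13} — state 3 in

Answer: ACCEPT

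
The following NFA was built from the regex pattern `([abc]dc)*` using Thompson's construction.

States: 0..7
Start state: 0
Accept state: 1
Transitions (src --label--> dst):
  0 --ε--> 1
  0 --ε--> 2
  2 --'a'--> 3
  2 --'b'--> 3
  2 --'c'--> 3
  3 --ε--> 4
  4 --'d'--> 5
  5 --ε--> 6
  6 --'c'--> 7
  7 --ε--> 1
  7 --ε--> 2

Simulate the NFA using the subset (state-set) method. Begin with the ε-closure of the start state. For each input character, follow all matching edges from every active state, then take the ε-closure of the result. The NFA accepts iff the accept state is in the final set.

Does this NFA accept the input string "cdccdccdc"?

initial (ε-close {0}): {0,1,2}
'c' @ 1: {3,4}
'd' @ 2: {5,6}
'c' @ 3: {1,2,7}  ✓accept
'c' @ 4: {3,4}
'd' @ 5: {5,6}
'c' @ 6: {1,2,7}  ✓accept
'c' @ 7: {3,4}
'd' @ 8: {5,6}
'c' @ 9: {1,2,7}  ✓accept
end set {1,2,7} — state 1 in

Answer: ACCEPT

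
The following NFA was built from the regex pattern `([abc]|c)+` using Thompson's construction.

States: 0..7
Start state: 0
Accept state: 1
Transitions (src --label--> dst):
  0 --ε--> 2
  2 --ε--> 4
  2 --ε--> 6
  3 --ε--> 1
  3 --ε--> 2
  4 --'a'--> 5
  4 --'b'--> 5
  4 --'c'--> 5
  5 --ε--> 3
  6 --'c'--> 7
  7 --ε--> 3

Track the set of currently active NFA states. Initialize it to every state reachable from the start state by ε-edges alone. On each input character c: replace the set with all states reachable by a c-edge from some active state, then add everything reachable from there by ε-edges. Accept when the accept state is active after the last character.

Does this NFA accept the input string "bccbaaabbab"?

Answer: ACCEPT

Trace:
S₀ = ε-closure({0}) = {0,2,4,6}
'b' @ 1: {1,2,3,4,5,6}  [accepting]
'c' @ 2: {1,2,3,4,5,6,7}  [accepting]
'c' @ 3: {1,2,3,4,5,6,7}  [accepting]
'b' @ 4: {1,2,3,4,5,6}  [accepting]
'a' @ 5: {1,2,3,4,5,6}  [accepting]
'a' @ 6: {1,2,3,4,5,6}  [accepting]
'a' @ 7: {1,2,3,4,5,6}  [accepting]
'b' @ 8: {1,2,3,4,5,6}  [accepting]
'b' @ 9: {1,2,3,4,5,6}  [accepting]
'a' @ 10: {1,2,3,4,5,6}  [accepting]
'b' @ 11: {1,2,3,4,5,6}  [accepting]
end set {1,2,3,4,5,6} — state 1 in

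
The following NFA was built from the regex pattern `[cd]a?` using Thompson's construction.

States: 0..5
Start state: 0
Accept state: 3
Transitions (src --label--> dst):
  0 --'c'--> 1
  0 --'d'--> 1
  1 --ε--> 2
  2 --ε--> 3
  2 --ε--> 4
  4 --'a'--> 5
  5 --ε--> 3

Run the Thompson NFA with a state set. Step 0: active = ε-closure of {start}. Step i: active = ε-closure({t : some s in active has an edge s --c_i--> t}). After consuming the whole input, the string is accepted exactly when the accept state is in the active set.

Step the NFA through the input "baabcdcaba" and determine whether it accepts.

Answer: REJECT

Steps:
initial (ε-close {0}): {0}
'b' @ 1: {}  — state set empty
rest 'aabcdcaba' ignored (set empty)
after full input: {}  (accept=3 not in)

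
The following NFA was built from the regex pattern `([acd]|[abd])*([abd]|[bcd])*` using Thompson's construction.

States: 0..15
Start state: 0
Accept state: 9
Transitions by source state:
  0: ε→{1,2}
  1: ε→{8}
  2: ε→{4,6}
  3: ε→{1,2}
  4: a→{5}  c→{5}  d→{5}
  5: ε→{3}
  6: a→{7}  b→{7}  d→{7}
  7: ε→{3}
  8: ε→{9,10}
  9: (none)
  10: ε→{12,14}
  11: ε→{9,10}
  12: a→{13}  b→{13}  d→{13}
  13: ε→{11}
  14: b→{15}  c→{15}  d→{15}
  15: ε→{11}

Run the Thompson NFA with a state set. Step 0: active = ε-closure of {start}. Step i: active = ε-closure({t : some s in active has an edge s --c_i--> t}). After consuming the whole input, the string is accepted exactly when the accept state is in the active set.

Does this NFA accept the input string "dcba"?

initial (ε-close {0}): {0,1,2,4,6,8,9,10,12,14}
'd' @ 1: {1,2,3,4,5,6,7,8,9,10,11,12,13,14,15}  (accept∈set)
'c' @ 2: {1,2,3,4,5,6,8,9,10,11,12,14,15}  (accept∈set)
'b' @ 3: {1,2,3,4,6,7,8,9,10,11,12,13,14,15}  (accept∈set)
'a' @ 4: {1,2,3,4,5,6,7,8,9,10,11,12,13,14}  (accept∈set)
after full input: {1,2,3,4,5,6,7,8,9,10,11,12,13,14}  (accept=9 in)

Answer: ACCEPT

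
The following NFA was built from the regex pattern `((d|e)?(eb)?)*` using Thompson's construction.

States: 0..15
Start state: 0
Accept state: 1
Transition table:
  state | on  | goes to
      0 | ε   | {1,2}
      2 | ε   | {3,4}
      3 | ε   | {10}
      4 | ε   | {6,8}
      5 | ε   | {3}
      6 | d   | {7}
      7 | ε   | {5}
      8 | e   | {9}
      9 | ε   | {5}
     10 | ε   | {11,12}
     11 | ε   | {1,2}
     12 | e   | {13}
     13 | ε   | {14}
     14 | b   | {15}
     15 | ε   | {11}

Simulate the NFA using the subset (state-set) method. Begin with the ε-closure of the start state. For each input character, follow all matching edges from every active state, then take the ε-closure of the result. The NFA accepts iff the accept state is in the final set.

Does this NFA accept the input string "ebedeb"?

Answer: ACCEPT

Derivation:
initial (ε-close {0}): {0,1,2,3,4,6,8,10,11,12}
'e' @ 1: {1,2,3,4,5,6,8,9,10,11,12,13,14}  ✓accept
'b' @ 2: {1,2,3,4,6,8,10,11,12,15}  ✓accept
'e' @ 3: {1,2,3,4,5,6,8,9,10,11,12,13,14}  ✓accept
'd' @ 4: {1,2,3,4,5,6,7,8,10,11,12}  ✓accept
'e' @ 5: {1,2,3,4,5,6,8,9,10,11,12,13,14}  ✓accept
'b' @ 6: {1,2,3,4,6,8,10,11,12,15}  ✓accept
final: {1,2,3,4,6,8,10,11,12,15}; accept 1 in set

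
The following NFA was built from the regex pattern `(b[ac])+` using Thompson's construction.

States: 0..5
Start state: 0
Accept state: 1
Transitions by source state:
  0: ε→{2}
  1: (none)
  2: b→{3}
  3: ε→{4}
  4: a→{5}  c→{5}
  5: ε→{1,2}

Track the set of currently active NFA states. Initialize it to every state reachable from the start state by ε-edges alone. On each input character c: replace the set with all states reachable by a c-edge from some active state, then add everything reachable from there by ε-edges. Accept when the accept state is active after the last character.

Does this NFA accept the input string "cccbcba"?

Answer: REJECT

Steps:
S₀ = ε-closure({0}) = {0,2}
'c' @ 1: {}  — no active states
rest 'ccbcba' ignored (set empty)
end set {} — state 1 not in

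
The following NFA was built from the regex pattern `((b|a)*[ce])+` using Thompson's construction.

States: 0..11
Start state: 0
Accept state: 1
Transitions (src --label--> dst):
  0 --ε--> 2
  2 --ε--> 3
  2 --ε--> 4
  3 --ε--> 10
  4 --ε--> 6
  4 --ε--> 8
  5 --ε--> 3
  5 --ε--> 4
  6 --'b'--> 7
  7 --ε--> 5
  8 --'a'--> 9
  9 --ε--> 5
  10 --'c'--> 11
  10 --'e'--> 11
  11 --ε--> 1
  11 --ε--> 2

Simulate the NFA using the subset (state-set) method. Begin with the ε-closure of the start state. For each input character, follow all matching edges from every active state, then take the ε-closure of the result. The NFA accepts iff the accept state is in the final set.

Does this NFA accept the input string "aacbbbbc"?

S₀ = ε-closure({0}) = {0,2,3,4,6,8,10}
'a' @ 1: {3,4,5,6,8,9,10}
'a' @ 2: {3,4,5,6,8,9,10}
'c' @ 3: {1,2,3,4,6,8,10,11}  ✓accept
'b' @ 4: {3,4,5,6,7,8,10}
'b' @ 5: {3,4,5,6,7,8,10}
'b' @ 6: {3,4,5,6,7,8,10}
'b' @ 7: {3,4,5,6,7,8,10}
'c' @ 8: {1,2,3,4,6,8,10,11}  ✓accept
end set {1,2,3,4,6,8,10,11} — state 1 in

Answer: ACCEPT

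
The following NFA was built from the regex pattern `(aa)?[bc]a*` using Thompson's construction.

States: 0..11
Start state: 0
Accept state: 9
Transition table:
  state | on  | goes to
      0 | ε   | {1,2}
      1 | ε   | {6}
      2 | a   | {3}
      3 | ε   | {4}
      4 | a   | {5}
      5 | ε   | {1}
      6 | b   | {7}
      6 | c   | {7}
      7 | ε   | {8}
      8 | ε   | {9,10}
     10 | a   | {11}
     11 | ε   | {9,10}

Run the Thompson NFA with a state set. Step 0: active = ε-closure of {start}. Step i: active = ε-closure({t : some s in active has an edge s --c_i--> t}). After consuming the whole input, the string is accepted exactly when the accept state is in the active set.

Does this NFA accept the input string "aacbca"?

initial (ε-close {0}): {0,1,2,6}
'a' @ 1: {3,4}
'a' @ 2: {1,5,6}
'c' @ 3: {7,8,9,10}  [accepting]
'b' @ 4: {}  — dead — no transitions
rest 'ca' ignored (set empty)
final: {}; accept 9 not in set

Answer: REJECT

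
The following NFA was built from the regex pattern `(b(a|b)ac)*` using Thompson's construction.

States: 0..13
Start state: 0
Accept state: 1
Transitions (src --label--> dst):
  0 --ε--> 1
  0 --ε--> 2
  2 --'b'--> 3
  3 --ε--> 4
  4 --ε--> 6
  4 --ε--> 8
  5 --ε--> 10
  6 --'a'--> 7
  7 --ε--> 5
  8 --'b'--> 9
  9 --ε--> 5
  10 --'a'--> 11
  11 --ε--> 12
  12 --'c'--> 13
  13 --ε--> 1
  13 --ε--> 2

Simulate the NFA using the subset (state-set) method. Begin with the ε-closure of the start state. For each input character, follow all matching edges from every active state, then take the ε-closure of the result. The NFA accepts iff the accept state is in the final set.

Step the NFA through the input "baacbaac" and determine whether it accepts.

start: ε-closure({0}) = {0,1,2}
'b' @ 1: {3,4,6,8}
'a' @ 2: {5,7,10}
'a' @ 3: {11,12}
'c' @ 4: {1,2,13}  ✓accept
'b' @ 5: {3,4,6,8}
'a' @ 6: {5,7,10}
'a' @ 7: {11,12}
'c' @ 8: {1,2,13}  ✓accept
final: {1,2,13}; accept 1 in set

Answer: ACCEPT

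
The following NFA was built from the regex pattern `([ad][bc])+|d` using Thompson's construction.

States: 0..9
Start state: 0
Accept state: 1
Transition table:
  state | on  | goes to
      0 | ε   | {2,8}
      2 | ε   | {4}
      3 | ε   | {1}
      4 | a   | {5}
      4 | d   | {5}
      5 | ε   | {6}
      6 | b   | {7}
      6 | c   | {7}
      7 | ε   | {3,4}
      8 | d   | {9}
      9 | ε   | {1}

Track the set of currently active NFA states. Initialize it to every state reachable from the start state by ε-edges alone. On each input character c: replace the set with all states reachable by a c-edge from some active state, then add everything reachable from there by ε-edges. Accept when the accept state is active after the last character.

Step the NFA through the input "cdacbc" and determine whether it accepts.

initial (ε-close {0}): {0,2,4,8}
'c' @ 1: {}  — state set empty
rest 'dacbc' ignored (set empty)
after full input: {}  (accept=1 not in)

Answer: REJECT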